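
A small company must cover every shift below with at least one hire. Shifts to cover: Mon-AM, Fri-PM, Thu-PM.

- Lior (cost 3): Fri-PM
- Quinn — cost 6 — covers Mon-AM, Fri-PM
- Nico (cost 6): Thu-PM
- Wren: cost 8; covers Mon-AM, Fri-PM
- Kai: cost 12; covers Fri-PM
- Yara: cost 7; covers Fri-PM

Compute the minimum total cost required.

12

This is an integer covering problem.
The greedy cost-per-new-shift heuristic would pick Lior, Quinn, and Nico for 15, but a cheaper cover exists.
Choose Quinn and Nico: together they cover Mon-AM, Fri-PM, Thu-PM — every shift.
Total cost: 6 + 6 = 12.
No cover costs less than 12.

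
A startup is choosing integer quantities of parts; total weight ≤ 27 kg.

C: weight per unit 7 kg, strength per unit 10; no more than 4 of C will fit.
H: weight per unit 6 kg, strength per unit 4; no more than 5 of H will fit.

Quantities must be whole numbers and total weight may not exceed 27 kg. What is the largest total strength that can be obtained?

Take 3×C and 1×H: weight 27 ≤ 27, strength 3·10 + 1·4 = 34.
No other integer combination yields more.

34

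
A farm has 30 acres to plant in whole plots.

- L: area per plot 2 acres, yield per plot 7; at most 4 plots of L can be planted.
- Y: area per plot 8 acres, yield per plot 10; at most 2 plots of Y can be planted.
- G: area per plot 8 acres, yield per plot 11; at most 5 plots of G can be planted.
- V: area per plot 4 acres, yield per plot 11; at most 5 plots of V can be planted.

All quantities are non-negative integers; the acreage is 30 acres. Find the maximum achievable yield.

83

This is a bounded integer knapsack.
4×L and 5×V: area 28 ≤ 30, yield 4·7 + 5·11 = 83.
3×L and 5×V: area 26 ≤ 30, yield 3·7 + 5·11 = 76.
Best is 83.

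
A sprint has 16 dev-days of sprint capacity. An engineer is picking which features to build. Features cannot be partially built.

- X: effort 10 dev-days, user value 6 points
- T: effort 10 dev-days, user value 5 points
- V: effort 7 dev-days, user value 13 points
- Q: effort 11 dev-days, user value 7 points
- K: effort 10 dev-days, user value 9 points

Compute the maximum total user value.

Treat it as a binary knapsack problem.
Allowing fractional choices, the relaxed optimum would be about 21.1, but features are indivisible.
K: effort 10 ≤ 16, user value 9.
Q: effort 11 ≤ 16, user value 7.
V: effort 7 ≤ 16, user value 13.
Best is V with total user value 13.

13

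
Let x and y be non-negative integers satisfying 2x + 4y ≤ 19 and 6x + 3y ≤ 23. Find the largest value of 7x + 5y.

29

Relaxing integrality, the LP optimum is 32.50 at (x,y) = (1.94, 3.78), which is not an integer point.
(x,y)=(2,3): 2·2+4·3=16≤19, 6·2+3·3=21≤23, objective 29.
(x,y)=(1,4): 2·1+4·4=18≤19, 6·1+3·4=18≤23, objective 27.
No feasible integer point exceeds 29.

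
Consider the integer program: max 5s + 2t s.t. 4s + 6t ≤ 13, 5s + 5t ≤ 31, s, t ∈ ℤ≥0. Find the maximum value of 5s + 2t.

(s,t)=(3,0) is feasible, giving 15.
(s,t)=(2,0) is feasible, giving 10.
The best lattice point is (3,0), giving 15.

15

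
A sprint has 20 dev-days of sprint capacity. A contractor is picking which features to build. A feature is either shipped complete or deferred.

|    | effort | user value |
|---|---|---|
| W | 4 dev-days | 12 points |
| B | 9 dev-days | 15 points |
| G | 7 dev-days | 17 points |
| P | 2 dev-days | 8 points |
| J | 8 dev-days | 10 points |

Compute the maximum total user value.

Take W, B, and G: effort 4 + 9 + 7 = 20 ≤ 20, user value 12 + 15 + 17 = 44.
No other feasible combination does better.

44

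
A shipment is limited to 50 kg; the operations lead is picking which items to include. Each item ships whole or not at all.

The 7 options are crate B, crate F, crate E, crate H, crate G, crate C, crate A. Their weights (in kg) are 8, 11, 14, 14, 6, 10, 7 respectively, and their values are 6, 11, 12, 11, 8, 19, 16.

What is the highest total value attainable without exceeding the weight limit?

66

crate F + crate E + crate G + crate C + crate A: weight 11 + 14 + 6 + 10 + 7 = 48 ≤ 50, value 11 + 12 + 8 + 19 + 16 = 66.
crate F + crate H + crate G + crate C + crate A: weight 11 + 14 + 6 + 10 + 7 = 48 ≤ 50, value 11 + 11 + 8 + 19 + 16 = 65.
Best is crate F, crate E, crate G, crate C, and crate A with total value 66.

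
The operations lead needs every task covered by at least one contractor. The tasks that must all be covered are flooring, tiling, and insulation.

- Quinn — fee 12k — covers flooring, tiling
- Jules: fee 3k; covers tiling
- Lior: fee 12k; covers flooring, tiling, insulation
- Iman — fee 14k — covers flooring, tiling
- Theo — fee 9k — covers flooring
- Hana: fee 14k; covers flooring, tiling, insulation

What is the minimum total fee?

The greedy cost-per-new-task heuristic would pick Jules and Lior for 15, but a cheaper cover exists.
Lior alone covers flooring, tiling, insulation — every task.
Total fee: 12.
No cover costs less than 12.

12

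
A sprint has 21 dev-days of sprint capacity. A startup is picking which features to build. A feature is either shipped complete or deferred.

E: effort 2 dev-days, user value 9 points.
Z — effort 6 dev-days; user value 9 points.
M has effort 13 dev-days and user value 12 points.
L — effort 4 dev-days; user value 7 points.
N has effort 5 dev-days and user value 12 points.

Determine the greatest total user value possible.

E + M + N: effort 2 + 13 + 5 = 20 ≤ 21, user value 9 + 12 + 12 = 33.
E + Z + L + N: effort 2 + 6 + 4 + 5 = 17 ≤ 21, user value 9 + 9 + 7 + 12 = 37.
Best is E, Z, L, and N with total user value 37.

37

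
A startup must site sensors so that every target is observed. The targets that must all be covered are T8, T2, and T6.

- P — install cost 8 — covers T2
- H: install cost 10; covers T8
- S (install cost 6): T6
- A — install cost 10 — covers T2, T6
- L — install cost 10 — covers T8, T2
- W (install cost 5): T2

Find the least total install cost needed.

This is an integer covering problem.
The greedy cost-per-new-target heuristic would pick A and H for 20, but a cheaper cover exists.
Choose S and L: together they cover T8, T2, T6 — every target.
Total install cost: 6 + 10 = 16.
No cover costs less than 16.

16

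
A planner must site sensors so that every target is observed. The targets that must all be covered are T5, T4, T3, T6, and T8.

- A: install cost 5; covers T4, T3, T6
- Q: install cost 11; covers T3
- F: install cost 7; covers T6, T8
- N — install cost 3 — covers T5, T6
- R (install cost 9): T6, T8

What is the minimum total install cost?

Choose A, F, and N: together they cover T5, T4, T3, T6, T8 — every target.
Total install cost: 5 + 7 + 3 = 15.
No cover costs less than 15.

15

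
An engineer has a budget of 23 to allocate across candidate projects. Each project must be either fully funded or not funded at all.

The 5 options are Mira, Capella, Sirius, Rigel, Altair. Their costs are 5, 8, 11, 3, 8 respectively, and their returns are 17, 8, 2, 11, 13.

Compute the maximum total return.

41

Take Mira, Rigel, and Altair: cost 5 + 3 + 8 = 16 ≤ 23, return 17 + 11 + 13 = 41.
No other feasible combination does better.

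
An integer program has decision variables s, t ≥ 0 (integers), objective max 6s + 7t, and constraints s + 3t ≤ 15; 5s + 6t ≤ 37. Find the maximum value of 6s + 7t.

Relaxing integrality, the LP optimum is 44.40 at (s,t) = (7.4, 0), which is not an integer point.
(s,t)=(5,2): 1·5+3·2=11≤15, 5·5+6·2=37≤37, objective 44.
(s,t)=(6,1): 1·6+3·1=9≤15, 5·6+6·1=36≤37, objective 43.
No feasible integer point exceeds 44.

44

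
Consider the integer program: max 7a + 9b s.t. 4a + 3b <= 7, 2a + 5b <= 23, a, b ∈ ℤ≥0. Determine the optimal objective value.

The continuous relaxation peaks at (0, 2.33) with value 21.00; rounding to a feasible lattice point costs some objective.
(a,b)=(0,2): 4·0+3·2=6≤7, 2·0+5·2=10≤23, objective 18.
(a,b)=(1,1): 4·1+3·1=7≤7, 2·1+5·1=7≤23, objective 16.
No feasible integer point exceeds 18.

18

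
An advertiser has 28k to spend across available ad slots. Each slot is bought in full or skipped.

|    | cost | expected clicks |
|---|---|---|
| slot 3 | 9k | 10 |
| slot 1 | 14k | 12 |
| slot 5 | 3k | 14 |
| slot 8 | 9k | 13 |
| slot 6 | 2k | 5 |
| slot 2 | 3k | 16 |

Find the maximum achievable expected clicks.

slot 3 + slot 5 + slot 8 + slot 2: cost 9 + 3 + 9 + 3 = 24 ≤ 28, expected clicks 10 + 14 + 13 + 16 = 53.
slot 3 + slot 5 + slot 8 + slot 6 + slot 2: cost 9 + 3 + 9 + 2 + 3 = 26 ≤ 28, expected clicks 10 + 14 + 13 + 5 + 16 = 58.
slot 5 + slot 8 + slot 6 + slot 2: cost 3 + 9 + 2 + 3 = 17 ≤ 28, expected clicks 14 + 13 + 5 + 16 = 48.
Best is slot 3, slot 5, slot 8, slot 6, and slot 2 with total expected clicks 58.

58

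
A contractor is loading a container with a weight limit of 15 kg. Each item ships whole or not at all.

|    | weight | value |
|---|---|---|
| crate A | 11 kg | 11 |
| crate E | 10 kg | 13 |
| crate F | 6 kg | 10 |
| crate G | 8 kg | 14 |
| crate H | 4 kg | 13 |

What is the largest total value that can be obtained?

crate F + crate G: weight 6 + 8 = 14 ≤ 15, value 10 + 14 = 24.
crate G + crate H: weight 8 + 4 = 12 ≤ 15, value 14 + 13 = 27.
crate E + crate H: weight 10 + 4 = 14 ≤ 15, value 13 + 13 = 26.
Best is crate G and crate H with total value 27.

27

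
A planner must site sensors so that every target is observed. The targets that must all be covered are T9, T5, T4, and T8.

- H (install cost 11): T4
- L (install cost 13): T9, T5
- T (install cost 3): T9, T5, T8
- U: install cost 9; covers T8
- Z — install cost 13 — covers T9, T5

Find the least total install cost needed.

14

Choose H and T: together they cover T9, T5, T4, T8 — every target.
Total install cost: 11 + 3 = 14.
No cover costs less than 14.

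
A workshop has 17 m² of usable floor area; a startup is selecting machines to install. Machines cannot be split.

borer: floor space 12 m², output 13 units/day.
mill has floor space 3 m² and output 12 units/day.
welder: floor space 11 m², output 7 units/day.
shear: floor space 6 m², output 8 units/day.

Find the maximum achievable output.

25

Allowing fractional choices, the relaxed optimum would be about 28.7, but machines are indivisible.
borer + mill: floor space 12 + 3 = 15 ≤ 17, output 13 + 12 = 25.
mill + shear: floor space 3 + 6 = 9 ≤ 17, output 12 + 8 = 20.
mill + welder: floor space 3 + 11 = 14 ≤ 17, output 12 + 7 = 19.
Best is borer and mill with total output 25.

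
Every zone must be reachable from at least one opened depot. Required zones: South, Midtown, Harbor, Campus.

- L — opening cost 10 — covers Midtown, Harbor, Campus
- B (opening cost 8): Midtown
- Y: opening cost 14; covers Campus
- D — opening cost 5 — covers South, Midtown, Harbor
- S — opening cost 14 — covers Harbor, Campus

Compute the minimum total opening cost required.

This is a weighted set-cover instance.
Choose L and D: together they cover South, Midtown, Harbor, Campus — every zone.
Total opening cost: 10 + 5 = 15.

15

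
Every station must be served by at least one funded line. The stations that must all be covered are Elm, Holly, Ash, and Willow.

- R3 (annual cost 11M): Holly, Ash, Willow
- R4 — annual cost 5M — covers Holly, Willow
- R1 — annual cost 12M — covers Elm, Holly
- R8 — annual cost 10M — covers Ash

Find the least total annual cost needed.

This is an integer covering problem.
The greedy cost-per-new-station heuristic would pick R4, R8, and R1 for 27, but a cheaper cover exists.
Choose R3 and R1: together they cover Elm, Holly, Ash, Willow — every station.
Total annual cost: 11 + 12 = 23.
No cover costs less than 23.

23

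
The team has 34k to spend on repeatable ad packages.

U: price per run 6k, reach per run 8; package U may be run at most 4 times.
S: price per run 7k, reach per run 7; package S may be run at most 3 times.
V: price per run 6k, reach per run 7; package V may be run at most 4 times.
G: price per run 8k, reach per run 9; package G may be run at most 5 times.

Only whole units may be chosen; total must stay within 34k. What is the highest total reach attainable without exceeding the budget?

2×U, 1×V, and 2×G: price 34 ≤ 34, reach 2·8 + 1·7 + 2·9 = 41.
3×U and 2×G: price 34 ≤ 34, reach 3·8 + 2·9 = 42.
Best is 42.

42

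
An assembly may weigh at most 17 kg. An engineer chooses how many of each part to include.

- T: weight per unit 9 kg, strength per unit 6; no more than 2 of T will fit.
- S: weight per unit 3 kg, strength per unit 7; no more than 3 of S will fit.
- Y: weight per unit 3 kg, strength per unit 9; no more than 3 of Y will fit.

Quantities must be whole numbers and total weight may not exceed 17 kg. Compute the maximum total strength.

2×S and 3×Y: weight 15 ≤ 17, strength 2·7 + 3·9 = 41.
3×S and 2×Y: weight 15 ≤ 17, strength 3·7 + 2·9 = 39.
Best is 41.

41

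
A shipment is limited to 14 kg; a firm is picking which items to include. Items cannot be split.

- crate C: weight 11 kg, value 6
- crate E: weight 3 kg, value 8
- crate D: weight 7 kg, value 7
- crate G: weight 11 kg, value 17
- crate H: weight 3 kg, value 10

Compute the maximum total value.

Allowing fractional choices, the relaxed optimum would be about 30.4, but items are indivisible.
crate G + crate H: weight 11 + 3 = 14 ≤ 14, value 17 + 10 = 27.
crate E + crate D + crate H: weight 3 + 7 + 3 = 13 ≤ 14, value 8 + 7 + 10 = 25.
crate E + crate G: weight 3 + 11 = 14 ≤ 14, value 8 + 17 = 25.
Best is crate G and crate H with total value 27.

27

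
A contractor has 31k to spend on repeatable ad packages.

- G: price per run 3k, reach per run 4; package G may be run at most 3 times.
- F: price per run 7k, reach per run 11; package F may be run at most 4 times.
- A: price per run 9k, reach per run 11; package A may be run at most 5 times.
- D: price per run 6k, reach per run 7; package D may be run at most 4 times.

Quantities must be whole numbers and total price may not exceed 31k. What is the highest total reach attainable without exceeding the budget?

Take 1×G and 4×F: price 31 ≤ 31, reach 1·4 + 4·11 = 48.
F has the best ratio (11/7) and is taken to its limit of 4; remaining capacity is filled optimally with the others.

48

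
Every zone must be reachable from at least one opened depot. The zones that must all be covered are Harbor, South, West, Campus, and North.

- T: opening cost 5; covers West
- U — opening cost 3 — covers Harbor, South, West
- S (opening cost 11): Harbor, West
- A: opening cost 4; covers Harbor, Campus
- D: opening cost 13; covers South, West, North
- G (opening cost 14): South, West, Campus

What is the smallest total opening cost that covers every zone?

17

The greedy cost-per-new-zone heuristic would pick U, A, and D for 20, but a cheaper cover exists.
Choose A and D: together they cover Harbor, South, West, Campus, North — every zone.
Total opening cost: 4 + 13 = 17.
No cover costs less than 17.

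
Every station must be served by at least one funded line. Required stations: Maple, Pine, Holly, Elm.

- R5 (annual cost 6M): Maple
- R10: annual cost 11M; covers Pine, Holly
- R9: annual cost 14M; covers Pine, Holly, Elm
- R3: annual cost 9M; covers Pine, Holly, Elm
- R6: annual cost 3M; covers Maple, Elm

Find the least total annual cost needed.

12

Choose R3 and R6: together they cover Maple, Pine, Holly, Elm — every station.
Total annual cost: 9 + 3 = 12.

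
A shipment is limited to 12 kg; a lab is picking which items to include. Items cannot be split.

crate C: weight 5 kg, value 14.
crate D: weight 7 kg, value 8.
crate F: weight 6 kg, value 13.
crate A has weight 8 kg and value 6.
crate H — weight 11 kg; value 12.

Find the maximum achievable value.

crate C + crate D: weight 5 + 7 = 12 ≤ 12, value 14 + 8 = 22.
crate C + crate F: weight 5 + 6 = 11 ≤ 12, value 14 + 13 = 27.
Best is crate C and crate F with total value 27.

27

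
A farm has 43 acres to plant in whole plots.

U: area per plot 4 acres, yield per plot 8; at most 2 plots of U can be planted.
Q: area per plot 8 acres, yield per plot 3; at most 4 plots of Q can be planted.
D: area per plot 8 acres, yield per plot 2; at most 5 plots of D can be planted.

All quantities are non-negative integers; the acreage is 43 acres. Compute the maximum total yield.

Take 2×U and 4×Q: area 40 ≤ 43, yield 2·8 + 4·3 = 28.
U has the best ratio (8/4) and is taken to its limit of 2; remaining capacity is filled optimally with the others.

28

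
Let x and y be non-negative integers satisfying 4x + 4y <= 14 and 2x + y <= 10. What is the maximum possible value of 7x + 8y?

24

(x,y)=(0,3) is feasible, giving 24.
(x,y)=(1,2) is feasible, giving 23.
(x,y)=(0,2) is feasible, giving 16.
No feasible integer point exceeds 24.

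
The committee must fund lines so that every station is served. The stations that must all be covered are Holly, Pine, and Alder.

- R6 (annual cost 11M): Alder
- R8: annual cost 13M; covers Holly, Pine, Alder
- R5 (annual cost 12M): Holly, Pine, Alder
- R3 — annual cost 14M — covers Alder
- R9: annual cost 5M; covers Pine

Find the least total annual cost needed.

12

R5 alone covers Holly, Pine, Alder — every station.
Total annual cost: 12.
No cover costs less than 12.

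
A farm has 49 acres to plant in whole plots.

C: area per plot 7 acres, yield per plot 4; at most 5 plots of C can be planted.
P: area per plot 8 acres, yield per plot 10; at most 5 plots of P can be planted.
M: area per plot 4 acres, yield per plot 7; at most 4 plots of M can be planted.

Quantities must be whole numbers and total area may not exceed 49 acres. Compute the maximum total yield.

68

This is a bounded integer knapsack.
M has the best ratio (7/4); taking only M gives at most 4×7 = 28 (stopped by the supply cap of 4).
Mixing does better — 4×P and 4×M: area 48 ≤ 49, yield 4·10 + 4·7 = 68.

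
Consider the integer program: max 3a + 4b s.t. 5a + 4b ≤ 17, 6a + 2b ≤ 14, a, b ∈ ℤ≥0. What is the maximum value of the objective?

The continuous relaxation peaks at (0, 4.25) with value 17.00; rounding to a feasible lattice point costs some objective.
(a,b)=(0,4) is feasible, giving 16.
(a,b)=(1,3) is feasible, giving 15.
(a,b)=(0,3) is feasible, giving 12.
No feasible integer point exceeds 16.

16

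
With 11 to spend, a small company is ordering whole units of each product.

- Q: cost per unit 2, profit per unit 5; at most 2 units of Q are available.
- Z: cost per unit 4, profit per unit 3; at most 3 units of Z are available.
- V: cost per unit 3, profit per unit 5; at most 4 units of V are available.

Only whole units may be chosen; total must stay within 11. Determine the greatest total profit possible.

20

Take 1×Q and 3×V: cost 11 ≤ 11, profit 1·5 + 3·5 = 20.
No other integer combination yields more.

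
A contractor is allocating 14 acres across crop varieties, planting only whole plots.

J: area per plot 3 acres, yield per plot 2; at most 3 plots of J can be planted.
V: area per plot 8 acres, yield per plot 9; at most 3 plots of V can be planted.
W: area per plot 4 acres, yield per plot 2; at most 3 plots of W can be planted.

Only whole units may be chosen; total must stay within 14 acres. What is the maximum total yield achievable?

Take 2×J and 1×V: area 14 ≤ 14, yield 2·2 + 1·9 = 13.
No other integer combination yields more.

13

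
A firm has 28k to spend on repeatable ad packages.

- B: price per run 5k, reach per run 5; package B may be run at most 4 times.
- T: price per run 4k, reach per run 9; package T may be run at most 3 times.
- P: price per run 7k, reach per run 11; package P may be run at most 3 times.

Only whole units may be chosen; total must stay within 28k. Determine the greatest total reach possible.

49

Take 3×T and 2×P: price 26 ≤ 28, reach 3·9 + 2·11 = 49.
T has the best ratio (9/4) and is taken to its limit of 3; remaining capacity is filled optimally with the others.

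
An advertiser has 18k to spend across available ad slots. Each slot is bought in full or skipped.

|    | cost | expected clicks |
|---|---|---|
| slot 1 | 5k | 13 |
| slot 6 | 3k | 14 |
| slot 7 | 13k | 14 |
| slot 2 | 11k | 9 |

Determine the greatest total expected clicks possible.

28

Treat it as a binary knapsack problem.
slot 6 + slot 7: cost 3 + 13 = 16 ≤ 18, expected clicks 14 + 14 = 28.
slot 1 + slot 6: cost 5 + 3 = 8 ≤ 18, expected clicks 13 + 14 = 27.
slot 1 + slot 7: cost 5 + 13 = 18 ≤ 18, expected clicks 13 + 14 = 27.
Best is slot 6 and slot 7 with total expected clicks 28.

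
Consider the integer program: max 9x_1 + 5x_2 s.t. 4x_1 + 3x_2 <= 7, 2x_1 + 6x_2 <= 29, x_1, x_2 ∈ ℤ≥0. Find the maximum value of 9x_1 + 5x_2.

14

(x_1,x_2)=(1,1): 4·1+3·1=7≤7, 2·1+6·1=8≤29, objective 14.
(x_1,x_2)=(0,2): 4·0+3·2=6≤7, 2·0+6·2=12≤29, objective 10.
(x_1,x_2)=(1,0): 4·1+3·0=4≤7, 2·1+6·0=2≤29, objective 9.
The best lattice point is (1,1), giving 14.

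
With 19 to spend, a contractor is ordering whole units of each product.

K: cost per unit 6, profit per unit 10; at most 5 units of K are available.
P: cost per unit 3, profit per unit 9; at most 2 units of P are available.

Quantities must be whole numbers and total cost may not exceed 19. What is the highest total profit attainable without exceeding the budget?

Take 2×K and 2×P: cost 18 ≤ 19, profit 2·10 + 2·9 = 38.
P has the best ratio (9/3) and is taken to its limit of 2; remaining capacity is filled optimally with the others.

38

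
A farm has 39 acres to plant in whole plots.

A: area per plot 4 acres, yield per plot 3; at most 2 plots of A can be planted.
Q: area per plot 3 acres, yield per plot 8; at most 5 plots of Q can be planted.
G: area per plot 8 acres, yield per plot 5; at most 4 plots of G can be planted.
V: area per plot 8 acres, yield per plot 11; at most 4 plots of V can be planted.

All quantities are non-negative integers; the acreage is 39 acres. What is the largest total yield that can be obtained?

This is a bounded integer knapsack.
Take 5×Q and 3×V: area 39 ≤ 39, yield 5·8 + 3·11 = 73.
Q has the best ratio (8/3) and is taken to its limit of 5; remaining capacity is filled optimally with the others.

73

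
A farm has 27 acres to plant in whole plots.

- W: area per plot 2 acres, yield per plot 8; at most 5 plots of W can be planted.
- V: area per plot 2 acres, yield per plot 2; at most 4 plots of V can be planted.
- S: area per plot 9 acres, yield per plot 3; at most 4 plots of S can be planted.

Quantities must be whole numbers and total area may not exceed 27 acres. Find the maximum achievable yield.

51

Take 5×W, 4×V, and 1×S: area 27 ≤ 27, yield 5·8 + 4·2 + 1·3 = 51.
W has the best ratio (8/2) and is taken to its limit of 5; remaining capacity is filled optimally with the others.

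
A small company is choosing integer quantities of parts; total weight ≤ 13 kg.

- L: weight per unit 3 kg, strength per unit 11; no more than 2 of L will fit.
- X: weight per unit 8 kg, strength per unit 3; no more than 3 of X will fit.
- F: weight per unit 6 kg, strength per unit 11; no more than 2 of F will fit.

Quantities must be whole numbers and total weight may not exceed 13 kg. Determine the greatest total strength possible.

Take 2×L and 1×F: weight 12 ≤ 13, strength 2·11 + 1·11 = 33.
L has the best ratio (11/3) and is taken to its limit of 2; remaining capacity is filled optimally with the others.

33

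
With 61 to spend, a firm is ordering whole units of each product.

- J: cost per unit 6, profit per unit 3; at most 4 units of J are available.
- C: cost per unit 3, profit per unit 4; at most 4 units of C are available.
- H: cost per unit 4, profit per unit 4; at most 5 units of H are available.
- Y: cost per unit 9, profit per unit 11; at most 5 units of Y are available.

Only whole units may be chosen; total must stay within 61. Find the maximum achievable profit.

75

C has the best ratio (4/3); taking only C gives at most 4×4 = 16 (stopped by the supply cap of 4).
Mixing does better — 4×C, 1×H, and 5×Y: cost 61 ≤ 61, profit 4·4 + 1·4 + 5·11 = 75.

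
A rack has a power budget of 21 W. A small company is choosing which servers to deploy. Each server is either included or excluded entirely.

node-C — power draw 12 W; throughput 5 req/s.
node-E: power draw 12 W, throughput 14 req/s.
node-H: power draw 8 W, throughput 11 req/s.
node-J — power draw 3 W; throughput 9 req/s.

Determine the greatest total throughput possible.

25

Treat it as a binary knapsack problem.
Allowing fractional choices, the relaxed optimum would be about 31.7, but servers are indivisible.
node-E + node-H: power draw 12 + 8 = 20 ≤ 21, throughput 14 + 11 = 25.
node-E + node-J: power draw 12 + 3 = 15 ≤ 21, throughput 14 + 9 = 23.
Best is node-E and node-H with total throughput 25.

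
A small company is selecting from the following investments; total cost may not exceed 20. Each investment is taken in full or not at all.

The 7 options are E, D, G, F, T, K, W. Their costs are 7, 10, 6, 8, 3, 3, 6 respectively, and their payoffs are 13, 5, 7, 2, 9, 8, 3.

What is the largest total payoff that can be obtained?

Allowing fractional choices, the relaxed optimum would be about 37.5, but investments are indivisible.
E + T + K + W: cost 7 + 3 + 3 + 6 = 19 ≤ 20, payoff 13 + 9 + 8 + 3 = 33.
E + G + T + K: cost 7 + 6 + 3 + 3 = 19 ≤ 20, payoff 13 + 7 + 9 + 8 = 37.
Best is E, G, T, and K with total payoff 37.

37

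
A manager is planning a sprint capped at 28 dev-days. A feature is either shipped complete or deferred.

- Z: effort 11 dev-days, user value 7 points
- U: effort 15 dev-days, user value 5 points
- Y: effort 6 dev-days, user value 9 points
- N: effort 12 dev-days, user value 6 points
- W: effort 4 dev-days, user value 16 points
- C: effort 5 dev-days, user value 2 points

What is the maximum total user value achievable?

Y + N + W + C: effort 6 + 12 + 4 + 5 = 27 ≤ 28, user value 9 + 6 + 16 + 2 = 33.
Z + Y + W + C: effort 11 + 6 + 4 + 5 = 26 ≤ 28, user value 7 + 9 + 16 + 2 = 34.
Best is Z, Y, W, and C with total user value 34.

34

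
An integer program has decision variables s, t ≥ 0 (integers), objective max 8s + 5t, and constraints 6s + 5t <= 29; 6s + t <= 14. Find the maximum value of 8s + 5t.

Relaxing integrality, the LP optimum is 32.42 at (s,t) = (1.71, 3.75), which is not an integer point.
(s,t)=(1,4): 6·1+5·4=26≤29, 6·1+1·4=10≤14, objective 28.
(s,t)=(2,2): 6·2+5·2=22≤29, 6·2+1·2=14≤14, objective 26.
(s,t)=(0,5): 6·0+5·5=25≤29, 6·0+1·5=5≤14, objective 25.
No feasible integer point exceeds 28.

28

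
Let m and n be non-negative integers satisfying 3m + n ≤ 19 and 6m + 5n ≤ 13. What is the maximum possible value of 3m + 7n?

(m,n)=(0,2): 3·0+1·2=2≤19, 6·0+5·2=10≤13, objective 14.
(m,n)=(1,1): 3·1+1·1=4≤19, 6·1+5·1=11≤13, objective 10.
The best lattice point is (0,2), giving 14.

14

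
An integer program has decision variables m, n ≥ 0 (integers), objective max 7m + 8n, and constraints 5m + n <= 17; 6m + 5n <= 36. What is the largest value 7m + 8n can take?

(m,n)=(0,7): 5·0+1·7=7≤17, 6·0+5·7=35≤36, objective 56.
(m,n)=(1,6): 5·1+1·6=11≤17, 6·1+5·6=36≤36, objective 55.
(m,n)=(0,6): 5·0+1·6=6≤17, 6·0+5·6=30≤36, objective 48.
The best lattice point is (0,7), giving 56.

56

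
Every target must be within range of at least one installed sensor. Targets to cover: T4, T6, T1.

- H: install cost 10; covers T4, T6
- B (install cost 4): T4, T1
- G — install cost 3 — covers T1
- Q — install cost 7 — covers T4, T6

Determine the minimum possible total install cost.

10

The greedy cost-per-new-target heuristic would pick B and Q for 11, but a cheaper cover exists.
Choose G and Q: together they cover T4, T6, T1 — every target.
Total install cost: 3 + 7 = 10.
No cover costs less than 10.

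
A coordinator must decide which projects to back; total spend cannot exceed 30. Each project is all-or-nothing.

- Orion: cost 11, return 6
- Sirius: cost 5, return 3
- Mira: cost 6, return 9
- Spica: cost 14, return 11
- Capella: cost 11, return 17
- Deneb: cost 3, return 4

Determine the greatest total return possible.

33

Take Sirius, Mira, Capella, and Deneb: cost 5 + 6 + 11 + 3 = 25 ≤ 30, return 3 + 9 + 17 + 4 = 33.
No other feasible combination does better.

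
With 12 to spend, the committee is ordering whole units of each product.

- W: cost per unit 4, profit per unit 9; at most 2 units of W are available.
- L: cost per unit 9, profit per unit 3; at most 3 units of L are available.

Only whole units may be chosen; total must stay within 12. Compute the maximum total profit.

This is a bounded integer knapsack.
W has the best ratio (9/4); taking only W gives at most 2×9 = 18 (stopped by the supply cap of 2).
Optimal: 2×W: cost 8 ≤ 12, profit 2·9 = 18.

18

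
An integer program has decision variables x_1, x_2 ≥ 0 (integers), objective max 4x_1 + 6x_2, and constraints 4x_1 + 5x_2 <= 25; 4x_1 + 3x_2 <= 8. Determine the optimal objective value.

Relaxing integrality, the LP optimum is 16.00 at (x_1,x_2) = (0, 2.67), which is not an integer point.
(x_1,x_2)=(0,2): 4·0+5·2=10≤25, 4·0+3·2=6≤8, objective 12.
(x_1,x_2)=(1,1): 4·1+5·1=9≤25, 4·1+3·1=7≤8, objective 10.
(x_1,x_2)=(0,1): 4·0+5·1=5≤25, 4·0+3·1=3≤8, objective 6.
No feasible integer point exceeds 12.

12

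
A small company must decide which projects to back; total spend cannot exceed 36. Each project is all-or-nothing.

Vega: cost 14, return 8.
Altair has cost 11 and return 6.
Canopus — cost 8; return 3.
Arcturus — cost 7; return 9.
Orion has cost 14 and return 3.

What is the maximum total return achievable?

Treat it as a binary knapsack problem.
Take Vega, Altair, and Arcturus: cost 14 + 11 + 7 = 32 ≤ 36, return 8 + 6 + 9 = 23.
No other feasible combination does better.

23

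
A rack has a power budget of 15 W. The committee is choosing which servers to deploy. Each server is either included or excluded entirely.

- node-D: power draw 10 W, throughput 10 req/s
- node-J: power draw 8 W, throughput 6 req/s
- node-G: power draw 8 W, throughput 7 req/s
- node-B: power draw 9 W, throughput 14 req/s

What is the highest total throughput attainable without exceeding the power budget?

14

Allowing fractional choices, the relaxed optimum would be about 20.0, but servers are indivisible.
node-D: power draw 10 ≤ 15, throughput 10.
node-B: power draw 9 ≤ 15, throughput 14.
Best is node-B with total throughput 14.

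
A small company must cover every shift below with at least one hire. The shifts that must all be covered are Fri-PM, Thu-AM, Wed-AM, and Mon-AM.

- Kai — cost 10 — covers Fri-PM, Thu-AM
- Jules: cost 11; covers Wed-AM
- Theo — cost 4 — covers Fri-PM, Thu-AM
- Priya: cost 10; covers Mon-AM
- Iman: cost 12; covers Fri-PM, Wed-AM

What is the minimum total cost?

Choose Jules, Theo, and Priya: together they cover Fri-PM, Thu-AM, Wed-AM, Mon-AM — every shift.
Total cost: 11 + 4 + 10 = 25.
No cover costs less than 25.

25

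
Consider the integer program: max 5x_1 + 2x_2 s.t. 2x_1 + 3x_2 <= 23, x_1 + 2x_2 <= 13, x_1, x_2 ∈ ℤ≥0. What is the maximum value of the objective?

55

(x_1,x_2)=(11,0) is feasible, giving 55.
(x_1,x_2)=(10,1) is feasible, giving 52.
(x_1,x_2)=(10,0) is feasible, giving 50.
Maximum is 55 at (x_1,x_2)=(11,0).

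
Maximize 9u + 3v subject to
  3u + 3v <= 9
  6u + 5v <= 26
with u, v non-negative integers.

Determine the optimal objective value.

27

(u,v)=(3,0): 3·3+3·0=9≤9, 6·3+5·0=18≤26, objective 27.
(u,v)=(2,1): 3·2+3·1=9≤9, 6·2+5·1=17≤26, objective 21.
(u,v)=(2,0): 3·2+3·0=6≤9, 6·2+5·0=12≤26, objective 18.
Maximum is 27 at (u,v)=(3,0).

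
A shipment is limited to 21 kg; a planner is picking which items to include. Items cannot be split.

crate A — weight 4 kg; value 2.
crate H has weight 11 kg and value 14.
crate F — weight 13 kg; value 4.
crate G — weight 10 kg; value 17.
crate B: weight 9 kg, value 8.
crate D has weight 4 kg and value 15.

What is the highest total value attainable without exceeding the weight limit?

Take crate A, crate G, and crate D: weight 4 + 10 + 4 = 18 ≤ 21, value 2 + 17 + 15 = 34.
No other feasible combination does better.

34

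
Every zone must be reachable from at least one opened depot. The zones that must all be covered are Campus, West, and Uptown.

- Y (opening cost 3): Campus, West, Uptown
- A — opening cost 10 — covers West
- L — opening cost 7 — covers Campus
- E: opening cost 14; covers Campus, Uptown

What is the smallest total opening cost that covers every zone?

Y alone covers Campus, West, Uptown — every zone.
Total opening cost: 3.
No cover costs less than 3.

3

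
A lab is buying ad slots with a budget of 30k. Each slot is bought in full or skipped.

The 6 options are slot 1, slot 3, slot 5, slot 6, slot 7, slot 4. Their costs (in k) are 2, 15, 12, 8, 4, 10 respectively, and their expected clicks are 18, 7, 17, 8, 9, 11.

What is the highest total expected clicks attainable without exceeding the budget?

slot 1 + slot 5 + slot 4: cost 2 + 12 + 10 = 24 ≤ 30, expected clicks 18 + 17 + 11 = 46.
slot 1 + slot 5 + slot 7 + slot 4: cost 2 + 12 + 4 + 10 = 28 ≤ 30, expected clicks 18 + 17 + 9 + 11 = 55.
slot 1 + slot 5 + slot 6 + slot 7: cost 2 + 12 + 8 + 4 = 26 ≤ 30, expected clicks 18 + 17 + 8 + 9 = 52.
Best is slot 1, slot 5, slot 7, and slot 4 with total expected clicks 55.

55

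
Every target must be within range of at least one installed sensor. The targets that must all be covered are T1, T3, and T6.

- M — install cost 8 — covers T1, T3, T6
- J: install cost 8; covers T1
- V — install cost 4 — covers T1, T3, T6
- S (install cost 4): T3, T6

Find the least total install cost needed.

4

V alone covers T1, T3, T6 — every target.
Total install cost: 4.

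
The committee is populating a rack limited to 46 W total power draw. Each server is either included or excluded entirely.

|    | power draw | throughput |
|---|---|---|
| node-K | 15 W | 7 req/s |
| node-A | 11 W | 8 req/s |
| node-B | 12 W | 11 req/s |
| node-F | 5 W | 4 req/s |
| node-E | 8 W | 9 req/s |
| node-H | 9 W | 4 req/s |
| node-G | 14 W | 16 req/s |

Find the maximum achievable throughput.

node-B + node-F + node-E + node-G: power draw 12 + 5 + 8 + 14 = 39 ≤ 46, throughput 11 + 4 + 9 + 16 = 40.
node-B + node-E + node-H + node-G: power draw 12 + 8 + 9 + 14 = 43 ≤ 46, throughput 11 + 9 + 4 + 16 = 40.
node-A + node-B + node-E + node-G: power draw 11 + 12 + 8 + 14 = 45 ≤ 46, throughput 8 + 11 + 9 + 16 = 44.
Best is node-A, node-B, node-E, and node-G with total throughput 44.

44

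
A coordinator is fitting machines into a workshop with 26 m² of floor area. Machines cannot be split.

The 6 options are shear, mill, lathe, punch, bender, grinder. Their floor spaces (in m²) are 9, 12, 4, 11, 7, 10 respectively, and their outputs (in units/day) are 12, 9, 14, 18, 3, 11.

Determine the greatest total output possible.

Treat it as a binary knapsack problem.
lathe + punch + grinder: floor space 4 + 11 + 10 = 25 ≤ 26, output 14 + 18 + 11 = 43.
shear + lathe + grinder: floor space 9 + 4 + 10 = 23 ≤ 26, output 12 + 14 + 11 = 37.
shear + lathe + punch: floor space 9 + 4 + 11 = 24 ≤ 26, output 12 + 14 + 18 = 44.
Best is shear, lathe, and punch with total output 44.

44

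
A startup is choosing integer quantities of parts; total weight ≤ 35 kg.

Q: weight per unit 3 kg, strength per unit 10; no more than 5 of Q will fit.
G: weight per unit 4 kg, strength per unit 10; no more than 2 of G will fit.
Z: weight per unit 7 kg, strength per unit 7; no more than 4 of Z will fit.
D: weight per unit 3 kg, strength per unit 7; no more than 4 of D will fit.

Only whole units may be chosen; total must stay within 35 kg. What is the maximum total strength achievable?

98

Take 5×Q, 2×G, and 4×D: weight 35 ≤ 35, strength 5·10 + 2·10 + 4·7 = 98.
Q has the best ratio (10/3) and is taken to its limit of 5; remaining capacity is filled optimally with the others.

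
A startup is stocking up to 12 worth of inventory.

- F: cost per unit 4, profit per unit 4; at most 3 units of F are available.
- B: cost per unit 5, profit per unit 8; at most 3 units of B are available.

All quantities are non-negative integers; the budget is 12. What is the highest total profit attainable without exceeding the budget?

16

Take 2×B: cost 10 ≤ 12, profit 2·8 = 16.
No other integer combination yields more.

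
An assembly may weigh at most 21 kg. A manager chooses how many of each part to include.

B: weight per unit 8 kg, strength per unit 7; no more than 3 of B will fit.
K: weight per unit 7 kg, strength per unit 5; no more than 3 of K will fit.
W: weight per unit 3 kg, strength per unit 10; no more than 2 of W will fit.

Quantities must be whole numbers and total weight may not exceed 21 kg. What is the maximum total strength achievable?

This is a bounded integer knapsack.
W has the best ratio (10/3); taking only W gives at most 2×10 = 20 (stopped by the supply cap of 2).
Mixing does better — 1×B, 1×K, and 2×W: weight 21 ≤ 21, strength 1·7 + 1·5 + 2·10 = 32.

32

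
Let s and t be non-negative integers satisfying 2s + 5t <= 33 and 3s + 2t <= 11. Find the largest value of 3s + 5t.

(s,t)=(0,5): 2·0+5·5=25≤33, 3·0+2·5=10≤11, objective 25.
(s,t)=(1,4): 2·1+5·4=22≤33, 3·1+2·4=11≤11, objective 23.
(s,t)=(0,4): 2·0+5·4=20≤33, 3·0+2·4=8≤11, objective 20.
Maximum is 25 at (s,t)=(0,5).

25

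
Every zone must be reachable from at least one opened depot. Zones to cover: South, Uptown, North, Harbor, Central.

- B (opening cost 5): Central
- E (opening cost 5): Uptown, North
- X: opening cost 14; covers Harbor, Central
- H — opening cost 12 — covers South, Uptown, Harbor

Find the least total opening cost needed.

Choose B, E, and H: together they cover South, Uptown, North, Harbor, Central — every zone.
Total opening cost: 5 + 5 + 12 = 22.
No cover costs less than 22.

22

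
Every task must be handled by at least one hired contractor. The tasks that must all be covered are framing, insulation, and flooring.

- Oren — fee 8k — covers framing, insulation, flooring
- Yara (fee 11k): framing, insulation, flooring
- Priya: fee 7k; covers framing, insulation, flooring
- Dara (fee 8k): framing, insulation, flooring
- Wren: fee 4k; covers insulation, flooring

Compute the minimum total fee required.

7

The greedy cost-per-new-task heuristic would pick Wren and Priya for 11, but a cheaper cover exists.
Priya alone covers framing, insulation, flooring — every task.
Total fee: 7.
No cover costs less than 7.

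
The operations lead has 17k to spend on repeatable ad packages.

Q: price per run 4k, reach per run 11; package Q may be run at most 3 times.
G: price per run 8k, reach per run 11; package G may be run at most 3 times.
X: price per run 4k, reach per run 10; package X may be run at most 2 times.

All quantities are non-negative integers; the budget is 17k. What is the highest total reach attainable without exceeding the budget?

43

This is a bounded integer knapsack.
Q has the best ratio (11/4); taking only Q gives at most 3×11 = 33 (stopped by the supply cap of 3).
Mixing does better — 3×Q and 1×X: price 16 ≤ 17, reach 3·11 + 1·10 = 43.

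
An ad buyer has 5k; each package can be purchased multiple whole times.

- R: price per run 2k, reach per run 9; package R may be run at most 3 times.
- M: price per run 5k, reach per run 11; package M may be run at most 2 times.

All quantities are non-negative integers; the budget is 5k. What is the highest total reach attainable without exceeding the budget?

18

This is a bounded integer knapsack.
R has the best ratio (9/2); taking only R gives at most 2×9 = 18 (stopped by the price limit).
Optimal: 2×R: price 4 ≤ 5, reach 2·9 = 18.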